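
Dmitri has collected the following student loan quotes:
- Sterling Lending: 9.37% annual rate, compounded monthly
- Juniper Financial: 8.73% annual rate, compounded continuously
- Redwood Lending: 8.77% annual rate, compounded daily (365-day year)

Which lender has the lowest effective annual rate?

Sterling Lending: (1 + 0.0937/12)^12 − 1 = 9.783%
Juniper Financial: e^0.0873 − 1 = 9.122%
Redwood Lending: (1 + 0.0877/365)^365 − 1 = 9.165%
The lowest effective annual rate is Juniper Financial at 9.122%.

Juniper Financial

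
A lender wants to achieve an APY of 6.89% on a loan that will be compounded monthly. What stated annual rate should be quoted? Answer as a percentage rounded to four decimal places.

(1 + r/12)^12 − 1 = 0.0689, so 1 + r/12 = 1.0689^(1/12).
r/12 = 0.005568, so r = 0.066815 = 6.6815%.

6.6815%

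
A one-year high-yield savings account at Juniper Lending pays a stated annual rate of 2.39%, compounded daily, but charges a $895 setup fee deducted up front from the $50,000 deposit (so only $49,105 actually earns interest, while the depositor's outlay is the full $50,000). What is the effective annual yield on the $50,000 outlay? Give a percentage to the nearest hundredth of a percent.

Value after one year: 49,105 × (1 + 0.0239/365)^365 = 49,105 × 1.024187 = $50,292.71.
Effective yield on the $50,000 outlay: 50,292.71 / 50,000 − 1 = 0.005854 = 0.59%.

0.59%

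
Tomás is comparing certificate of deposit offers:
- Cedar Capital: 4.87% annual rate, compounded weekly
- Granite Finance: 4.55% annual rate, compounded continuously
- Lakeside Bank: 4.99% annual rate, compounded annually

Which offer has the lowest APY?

Granite Finance

Cedar Capital: (1 + 0.0487/52)^52 − 1 = 4.988%
Granite Finance: e^0.0455 − 1 = 4.655%
Lakeside Bank: compounded annually, EAR = 4.990%
The lowest effective annual rate is Granite Finance at 4.655%.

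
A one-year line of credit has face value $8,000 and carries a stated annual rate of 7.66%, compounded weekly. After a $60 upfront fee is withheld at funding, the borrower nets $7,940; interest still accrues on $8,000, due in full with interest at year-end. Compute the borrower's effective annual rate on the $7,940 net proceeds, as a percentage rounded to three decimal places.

8.771%

Amount owed after one year: 8,000 × (1 + 0.0766/52)^52 = 8,000 × 1.079549 = $8,636.39.
Effective rate on net proceeds: 8,636.39 / 7,940 − 1 = 0.087707 = 8.771%.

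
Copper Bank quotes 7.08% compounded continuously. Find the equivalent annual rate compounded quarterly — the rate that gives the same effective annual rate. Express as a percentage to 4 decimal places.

EAR under continuous compounding: e^0.0708 − 1 = 0.073367.
Solve (1 + r/4)^4 = 1.073367: r/4 = 1.073367^(1/4) − 1 = 0.017858, so r = 0.071430 = 7.1430%.

7.1430%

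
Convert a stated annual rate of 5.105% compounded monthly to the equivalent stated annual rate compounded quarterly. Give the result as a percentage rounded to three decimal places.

EAR = (1 + 0.05105/12)^12 − 1 = 0.052262.
Solve (1 + r/4)^4 = 1.052262: r/4 = 1.052262^(1/4) − 1 = 0.012817, so r = 0.051267 = 5.127%.

5.127%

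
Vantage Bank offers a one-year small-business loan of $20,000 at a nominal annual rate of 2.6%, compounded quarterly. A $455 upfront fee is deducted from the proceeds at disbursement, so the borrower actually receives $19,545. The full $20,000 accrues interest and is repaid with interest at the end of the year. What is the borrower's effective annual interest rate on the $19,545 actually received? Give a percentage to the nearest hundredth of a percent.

5.01%

Amount owed after one year: 20,000 × (1 + 0.026/4)^4 = 20,000 × 1.026255 = $20,525.09.
Effective rate on net proceeds: 20,525.09 / 19,545 − 1 = 0.050145 = 5.01%.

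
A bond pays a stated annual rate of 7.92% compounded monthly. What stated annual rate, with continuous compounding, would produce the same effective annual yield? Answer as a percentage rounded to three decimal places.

7.894%

EAR = (1 + 0.0792/12)^12 − 1 = 0.082139.
Equivalent continuous rate: r = ln(1 + 0.082139) = 0.078940 = 7.894%.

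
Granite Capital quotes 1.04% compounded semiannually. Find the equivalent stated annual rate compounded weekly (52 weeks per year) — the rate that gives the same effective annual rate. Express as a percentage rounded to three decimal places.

EAR = (1 + 0.0104/2)^2 − 1 = 0.010427.
Solve (1 + r/52)^52 = 1.010427: r/52 = 1.010427^(1/52) − 1 = 0.000200, so r = 0.010374 = 1.037%.

1.037%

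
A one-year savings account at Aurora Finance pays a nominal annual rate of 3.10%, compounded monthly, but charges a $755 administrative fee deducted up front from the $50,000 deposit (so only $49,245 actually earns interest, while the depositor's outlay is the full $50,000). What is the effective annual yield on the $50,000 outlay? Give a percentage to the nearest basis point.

Value after one year: 49,245 × (1 + 0.0310/12)^12 = 49,245 × 1.031444 = $50,793.47.
Effective yield on the $50,000 outlay: 50,793.47 / 50,000 − 1 = 0.015869 = 1.59%.

1.59%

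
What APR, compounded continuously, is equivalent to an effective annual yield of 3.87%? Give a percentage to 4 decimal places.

3.7970%

Continuous: nominal r satisfies e^r − 1 = 0.0387.
r = ln(1 + 0.0387) = ln(1.0387) = 0.037970 = 3.7970%.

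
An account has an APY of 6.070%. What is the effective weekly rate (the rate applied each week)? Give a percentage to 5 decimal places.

The per-week rate i satisfies (1 + i)^52 = 1 + 0.06070.
i = 1.06070^(1/52) − 1 = 0.0011339 = 0.11339%.

0.11339%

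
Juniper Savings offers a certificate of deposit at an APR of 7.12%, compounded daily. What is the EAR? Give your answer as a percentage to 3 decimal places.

7.379%

EAR = (1 + 0.0712/365)^365 − 1.
= (1 + 0.000195)^365 − 1 = 1.073789 − 1 = 7.379%.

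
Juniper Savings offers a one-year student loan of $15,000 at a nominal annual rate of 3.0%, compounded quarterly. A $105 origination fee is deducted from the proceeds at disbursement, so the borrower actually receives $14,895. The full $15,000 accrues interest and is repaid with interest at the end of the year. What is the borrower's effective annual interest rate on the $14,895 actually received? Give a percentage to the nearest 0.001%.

Amount owed after one year: 15,000 × (1 + 0.030/4)^4 = 15,000 × 1.030339 = $15,455.09.
Effective rate on net proceeds: 15,455.09 / 14,895 − 1 = 0.037602 = 3.760%.

3.760%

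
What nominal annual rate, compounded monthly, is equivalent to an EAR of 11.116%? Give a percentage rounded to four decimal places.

(1 + r/12)^12 − 1 = 0.11116, so 1 + r/12 = 1.11116^(1/12).
r/12 = 0.008822, so r = 0.105869 = 10.5869%.

10.5869%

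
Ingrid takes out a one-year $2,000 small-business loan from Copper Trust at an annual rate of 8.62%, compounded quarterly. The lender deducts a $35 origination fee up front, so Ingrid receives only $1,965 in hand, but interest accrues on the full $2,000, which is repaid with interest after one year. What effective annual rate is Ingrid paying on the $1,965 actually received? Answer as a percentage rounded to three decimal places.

10.842%

Amount owed after one year: 2,000 × (1 + 0.0862/4)^4 = 2,000 × 1.089027 = $2,178.05.
Effective rate on net proceeds: 2,178.05 / 1,965 − 1 = 0.108424 = 10.842%.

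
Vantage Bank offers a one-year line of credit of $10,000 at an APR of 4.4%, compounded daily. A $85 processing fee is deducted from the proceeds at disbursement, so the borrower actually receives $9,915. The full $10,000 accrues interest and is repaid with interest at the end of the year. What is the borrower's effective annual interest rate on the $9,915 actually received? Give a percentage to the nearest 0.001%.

5.394%

Amount owed after one year: 10,000 × (1 + 0.044/365)^365 = 10,000 × 1.044980 = $10,449.80.
Effective rate on net proceeds: 10,449.80 / 9,915 − 1 = 0.053938 = 5.394%.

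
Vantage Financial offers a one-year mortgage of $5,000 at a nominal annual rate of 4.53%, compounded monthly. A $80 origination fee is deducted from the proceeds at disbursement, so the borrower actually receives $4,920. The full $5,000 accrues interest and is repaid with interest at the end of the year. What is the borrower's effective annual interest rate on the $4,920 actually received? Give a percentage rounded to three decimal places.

Amount owed after one year: 5,000 × (1 + 0.0453/12)^12 = 5,000 × 1.046252 = $5,231.26.
Effective rate on net proceeds: 5,231.26 / 4,920 − 1 = 0.063265 = 6.326%.

6.326%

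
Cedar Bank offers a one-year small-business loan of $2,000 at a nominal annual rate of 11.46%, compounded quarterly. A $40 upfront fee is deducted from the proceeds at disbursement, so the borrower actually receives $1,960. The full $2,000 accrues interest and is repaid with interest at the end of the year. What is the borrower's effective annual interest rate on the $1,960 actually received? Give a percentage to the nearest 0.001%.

14.247%

Amount owed after one year: 2,000 × (1 + 0.1146/4)^4 = 2,000 × 1.119620 = $2,239.24.
Effective rate on net proceeds: 2,239.24 / 1,960 − 1 = 0.142469 = 14.247%.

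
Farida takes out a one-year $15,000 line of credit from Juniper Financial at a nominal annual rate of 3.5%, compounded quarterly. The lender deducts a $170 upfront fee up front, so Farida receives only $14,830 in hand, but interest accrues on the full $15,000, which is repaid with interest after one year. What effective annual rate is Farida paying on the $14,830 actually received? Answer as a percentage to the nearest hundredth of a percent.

Amount owed after one year: 15,000 × (1 + 0.035/4)^4 = 15,000 × 1.035462 = $15,531.93.
Effective rate on net proceeds: 15,531.93 / 14,830 − 1 = 0.047332 = 4.73%.

4.73%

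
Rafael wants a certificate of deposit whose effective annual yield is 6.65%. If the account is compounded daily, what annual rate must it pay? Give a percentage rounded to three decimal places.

6.439%

(1 + r/365)^365 − 1 = 0.0665, so 1 + r/365 = 1.0665^(1/365).
r/365 = 0.000176, so r = 0.064388 = 6.439%.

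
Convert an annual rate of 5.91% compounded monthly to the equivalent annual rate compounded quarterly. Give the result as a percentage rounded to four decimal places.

5.9392%

EAR = (1 + 0.0591/12)^12 − 1 = 0.060727.
Solve (1 + r/4)^4 = 1.060727: r/4 = 1.060727^(1/4) − 1 = 0.014848, so r = 0.059392 = 5.9392%.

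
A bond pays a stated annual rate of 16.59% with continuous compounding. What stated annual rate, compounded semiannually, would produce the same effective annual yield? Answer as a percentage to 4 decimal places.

17.2975%

EAR under continuous compounding: e^0.1659 − 1 = 0.180455.
Solve (1 + r/2)^2 = 1.180455: r/2 = 1.180455^(1/2) − 1 = 0.086487, so r = 0.172975 = 17.2975%.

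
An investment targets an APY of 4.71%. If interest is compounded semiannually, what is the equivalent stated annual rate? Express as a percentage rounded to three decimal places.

4.656%

(1 + r/2)^2 − 1 = 0.0471, so 1 + r/2 = 1.0471^(1/2).
r/2 = 0.023279, so r = 0.046558 = 4.656%.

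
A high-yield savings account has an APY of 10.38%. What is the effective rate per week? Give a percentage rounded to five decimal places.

The per-week rate i satisfies (1 + i)^52 = 1 + 0.1038.
i = 1.1038^(1/52) − 1 = 0.0019010 = 0.19010%.

0.19010%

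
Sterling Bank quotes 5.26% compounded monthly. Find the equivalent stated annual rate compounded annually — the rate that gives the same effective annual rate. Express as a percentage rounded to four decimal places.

EAR = (1 + 0.0526/12)^12 − 1 = 0.053887.
Compounded annually, the equivalent nominal rate is the EAR itself: 5.3887%.

5.3887%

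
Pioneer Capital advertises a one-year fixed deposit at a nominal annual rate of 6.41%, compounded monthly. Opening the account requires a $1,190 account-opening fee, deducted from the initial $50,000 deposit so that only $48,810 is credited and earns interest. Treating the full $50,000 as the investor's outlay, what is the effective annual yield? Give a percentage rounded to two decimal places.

4.06%

Value after one year: 48,810 × (1 + 0.0641/12)^12 = 48,810 × 1.066017 = $52,032.30.
Effective yield on the $50,000 outlay: 52,032.30 / 50,000 − 1 = 0.040646 = 4.06%.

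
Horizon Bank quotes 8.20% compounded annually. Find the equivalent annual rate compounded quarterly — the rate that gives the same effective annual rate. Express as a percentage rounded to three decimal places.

Compounded annually, EAR = nominal = 0.082000.
Solve (1 + r/4)^4 = 1.082000: r/4 = 1.082000^(1/4) − 1 = 0.019898, so r = 0.079593 = 7.959%.

7.959%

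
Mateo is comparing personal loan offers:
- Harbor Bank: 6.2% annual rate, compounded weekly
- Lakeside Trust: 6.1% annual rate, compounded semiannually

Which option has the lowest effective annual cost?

Harbor Bank: (1 + 0.062/52)^52 − 1 = 6.392%
Lakeside Trust: (1 + 0.061/2)^2 − 1 = 6.193%
The lowest effective annual rate is Lakeside Trust at 6.193%.

Lakeside Trust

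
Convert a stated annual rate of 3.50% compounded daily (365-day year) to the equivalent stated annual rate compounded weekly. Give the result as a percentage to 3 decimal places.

EAR = (1 + 0.0350/365)^365 − 1 = 0.035618.
Solve (1 + r/52)^52 = 1.035618: r/52 = 1.035618^(1/52) − 1 = 0.000673, so r = 0.035010 = 3.501%.

3.501%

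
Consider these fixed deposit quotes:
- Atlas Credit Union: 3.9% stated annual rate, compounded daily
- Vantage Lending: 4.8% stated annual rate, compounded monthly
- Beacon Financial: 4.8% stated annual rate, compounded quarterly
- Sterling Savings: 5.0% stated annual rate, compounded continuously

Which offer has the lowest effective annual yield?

Atlas Credit Union

Atlas Credit Union: (1 + 0.039/365)^365 − 1 = 3.977%
Vantage Lending: (1 + 0.048/12)^12 − 1 = 4.907%
Beacon Financial: (1 + 0.048/4)^4 − 1 = 4.887%
Sterling Savings: e^0.050 − 1 = 5.127%
The lowest effective annual rate is Atlas Credit Union at 3.977%.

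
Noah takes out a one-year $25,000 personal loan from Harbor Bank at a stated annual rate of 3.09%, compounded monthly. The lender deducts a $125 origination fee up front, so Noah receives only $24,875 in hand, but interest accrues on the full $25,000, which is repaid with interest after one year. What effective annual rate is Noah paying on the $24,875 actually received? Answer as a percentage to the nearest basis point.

3.65%

Amount owed after one year: 25,000 × (1 + 0.0309/12)^12 = 25,000 × 1.031341 = $25,783.53.
Effective rate on net proceeds: 25,783.53 / 24,875 − 1 = 0.036524 = 3.65%.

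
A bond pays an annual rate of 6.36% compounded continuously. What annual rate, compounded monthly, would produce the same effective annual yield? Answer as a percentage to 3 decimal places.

6.377%

EAR under continuous compounding: e^0.0636 − 1 = 0.065666.
Solve (1 + r/12)^12 = 1.065666: r/12 = 1.065666^(1/12) − 1 = 0.005314, so r = 0.063769 = 6.377%.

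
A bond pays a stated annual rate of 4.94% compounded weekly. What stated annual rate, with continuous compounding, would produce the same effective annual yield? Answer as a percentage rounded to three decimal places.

4.938%

EAR = (1 + 0.0494/52)^52 − 1 = 0.050616.
Equivalent continuous rate: r = ln(1 + 0.050616) = 0.049377 = 4.938%.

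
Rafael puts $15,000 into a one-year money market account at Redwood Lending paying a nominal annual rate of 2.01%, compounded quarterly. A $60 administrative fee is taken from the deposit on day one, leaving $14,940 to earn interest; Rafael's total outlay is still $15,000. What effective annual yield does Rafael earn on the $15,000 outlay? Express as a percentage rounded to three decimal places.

Value after one year: 14,940 × (1 + 0.0201/4)^4 = 14,940 × 1.020252 = $15,242.57.
Effective yield on the $15,000 outlay: 15,242.57 / 15,000 − 1 = 0.016171 = 1.617%.

1.617%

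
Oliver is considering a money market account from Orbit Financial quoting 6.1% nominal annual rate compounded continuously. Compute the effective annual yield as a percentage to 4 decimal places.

With continuous compounding, EAR = e^0.061 − 1.
e^0.061 = 1.062899, so EAR = 0.062899 = 6.2899%.

6.2899%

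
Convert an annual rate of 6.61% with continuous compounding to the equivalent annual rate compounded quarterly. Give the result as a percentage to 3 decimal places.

6.665%

EAR under continuous compounding: e^0.0661 − 1 = 0.068334.
Solve (1 + r/4)^4 = 1.068334: r/4 = 1.068334^(1/4) − 1 = 0.016662, so r = 0.066649 = 6.665%.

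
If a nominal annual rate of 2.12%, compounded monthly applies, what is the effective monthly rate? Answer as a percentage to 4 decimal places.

0.1767%

With a nominal annual rate compounded monthly, the periodic rate is the nominal rate divided by 12.
i = 0.0212 / 12 = 0.0017667 = 0.1767%.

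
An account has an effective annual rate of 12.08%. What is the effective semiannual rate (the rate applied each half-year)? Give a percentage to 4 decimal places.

The per-half-year rate i satisfies (1 + i)^2 = 1 + 0.1208.
i = 1.1208^(1/2) − 1 = 0.0586784 = 5.8678%.

5.8678%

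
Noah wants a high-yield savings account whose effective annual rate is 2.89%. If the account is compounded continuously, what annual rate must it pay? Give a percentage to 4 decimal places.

2.8490%

Continuous: nominal r satisfies e^r − 1 = 0.0289.
r = ln(1 + 0.0289) = ln(1.0289) = 0.028490 = 2.8490%.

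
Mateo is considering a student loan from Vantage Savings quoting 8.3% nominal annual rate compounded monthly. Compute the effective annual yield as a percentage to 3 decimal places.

EAR = (1 + 0.083/12)^12 − 1.
= (1 + 0.006917)^12 − 1 = 1.086231 − 1 = 8.623%.

8.623%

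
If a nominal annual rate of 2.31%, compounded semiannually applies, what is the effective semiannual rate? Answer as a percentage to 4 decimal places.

With a nominal annual rate compounded semiannually, the periodic rate is the nominal rate divided by 2.
i = 0.0231 / 2 = 0.0115500 = 1.1550%.

1.1550%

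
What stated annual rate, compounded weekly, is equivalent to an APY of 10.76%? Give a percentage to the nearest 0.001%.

10.230%

(1 + r/52)^52 − 1 = 0.1076, so 1 + r/52 = 1.1076^(1/52).
r/52 = 0.001967, so r = 0.102296 = 10.230%.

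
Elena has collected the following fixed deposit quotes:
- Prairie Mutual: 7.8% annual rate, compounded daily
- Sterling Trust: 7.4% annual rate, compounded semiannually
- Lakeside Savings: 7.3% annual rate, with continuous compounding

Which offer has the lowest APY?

Prairie Mutual: (1 + 0.078/365)^365 − 1 = 8.111%
Sterling Trust: (1 + 0.074/2)^2 − 1 = 7.537%
Lakeside Savings: e^0.073 − 1 = 7.573%
The lowest effective annual rate is Sterling Trust at 7.537%.

Sterling Trust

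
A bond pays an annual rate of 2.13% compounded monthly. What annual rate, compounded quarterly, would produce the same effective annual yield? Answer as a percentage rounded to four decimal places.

EAR = (1 + 0.0213/12)^12 − 1 = 0.021509.
Solve (1 + r/4)^4 = 1.021509: r/4 = 1.021509^(1/4) − 1 = 0.005334, so r = 0.021338 = 2.1338%.

2.1338%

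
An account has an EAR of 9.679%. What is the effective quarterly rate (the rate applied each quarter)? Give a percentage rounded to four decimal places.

The per-quarter rate i satisfies (1 + i)^4 = 1 + 0.09679.
i = 1.09679^(1/4) − 1 = 0.0233657 = 2.3366%.

2.3366%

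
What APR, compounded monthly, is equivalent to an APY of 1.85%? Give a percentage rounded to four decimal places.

1.8345%

(1 + r/12)^12 − 1 = 0.0185, so 1 + r/12 = 1.0185^(1/12).
r/12 = 0.001529, so r = 0.018345 = 1.8345%.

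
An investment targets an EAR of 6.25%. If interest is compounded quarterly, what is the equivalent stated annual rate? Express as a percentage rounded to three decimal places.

6.109%

(1 + r/4)^4 − 1 = 0.0625, so 1 + r/4 = 1.0625^(1/4).
r/4 = 0.015272, so r = 0.061086 = 6.109%.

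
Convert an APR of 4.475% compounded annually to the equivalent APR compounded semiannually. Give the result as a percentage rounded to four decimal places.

Compounded annually, EAR = nominal = 0.044750.
Solve (1 + r/2)^2 = 1.044750: r/2 = 1.044750^(1/2) − 1 = 0.022130, so r = 0.044260 = 4.4260%.

4.4260%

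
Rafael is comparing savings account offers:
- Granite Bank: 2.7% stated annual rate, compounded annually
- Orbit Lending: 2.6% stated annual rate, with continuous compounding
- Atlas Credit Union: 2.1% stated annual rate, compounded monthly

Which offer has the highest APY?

Granite Bank

Granite Bank: compounded annually, EAR = 2.700%
Orbit Lending: e^0.026 − 1 = 2.634%
Atlas Credit Union: (1 + 0.021/12)^12 − 1 = 2.120%
The highest effective annual rate is Granite Bank at 2.700%.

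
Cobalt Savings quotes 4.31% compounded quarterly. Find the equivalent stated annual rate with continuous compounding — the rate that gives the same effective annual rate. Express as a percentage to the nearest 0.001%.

4.287%

EAR = (1 + 0.0431/4)^4 − 1 = 0.043802.
Equivalent continuous rate: r = ln(1 + 0.043802) = 0.042869 = 4.287%.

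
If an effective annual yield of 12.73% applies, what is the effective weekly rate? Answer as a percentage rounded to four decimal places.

The per-week rate i satisfies (1 + i)^52 = 1 + 0.1273.
i = 1.1273^(1/52) − 1 = 0.0023070 = 0.2307%.

0.2307%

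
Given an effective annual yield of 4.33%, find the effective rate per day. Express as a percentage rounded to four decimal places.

0.0116%

The per-day rate i satisfies (1 + i)^365 = 1 + 0.0433.
i = 1.0433^(1/365) − 1 = 0.0001161 = 0.0116%.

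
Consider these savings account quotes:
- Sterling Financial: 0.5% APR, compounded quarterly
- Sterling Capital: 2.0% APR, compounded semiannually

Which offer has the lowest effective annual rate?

Sterling Financial: (1 + 0.005/4)^4 − 1 = 0.501%
Sterling Capital: (1 + 0.020/2)^2 − 1 = 2.010%
The lowest effective annual rate is Sterling Financial at 0.501%.

Sterling Financial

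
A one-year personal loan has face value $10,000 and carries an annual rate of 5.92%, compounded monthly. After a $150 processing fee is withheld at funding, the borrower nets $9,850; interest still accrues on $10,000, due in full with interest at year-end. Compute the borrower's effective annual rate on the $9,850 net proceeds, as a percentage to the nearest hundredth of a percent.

Amount owed after one year: 10,000 × (1 + 0.0592/12)^12 = 10,000 × 1.060833 = $10,608.33.
Effective rate on net proceeds: 10,608.33 / 9,850 − 1 = 0.076988 = 7.70%.

7.70%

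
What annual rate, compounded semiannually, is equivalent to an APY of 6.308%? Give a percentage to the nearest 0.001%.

(1 + r/2)^2 − 1 = 0.06308, so 1 + r/2 = 1.06308^(1/2).
r/2 = 0.031058, so r = 0.062115 = 6.212%.

6.212%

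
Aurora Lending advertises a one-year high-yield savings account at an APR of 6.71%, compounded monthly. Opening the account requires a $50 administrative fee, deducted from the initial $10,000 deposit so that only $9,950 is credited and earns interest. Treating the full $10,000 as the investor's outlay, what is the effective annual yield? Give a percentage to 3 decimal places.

6.386%

Value after one year: 9,950 × (1 + 0.0671/12)^12 = 9,950 × 1.069203 = $10,638.57.
Effective yield on the $10,000 outlay: 10,638.57 / 10,000 − 1 = 0.063857 = 6.386%.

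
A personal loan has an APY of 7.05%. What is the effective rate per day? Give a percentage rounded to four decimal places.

The per-day rate i satisfies (1 + i)^365 = 1 + 0.0705.
i = 1.0705^(1/365) − 1 = 0.0001867 = 0.0187%.

0.0187%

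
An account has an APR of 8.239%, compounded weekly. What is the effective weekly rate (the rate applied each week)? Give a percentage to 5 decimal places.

0.15844%

With a nominal annual rate compounded weekly, the periodic rate is the nominal rate divided by 52.
i = 0.08239 / 52 = 0.0015844 = 0.15844%.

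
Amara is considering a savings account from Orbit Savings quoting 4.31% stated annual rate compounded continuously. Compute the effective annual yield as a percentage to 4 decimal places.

4.4042%

With continuous compounding, EAR = e^0.0431 − 1.
e^0.0431 = 1.044042, so EAR = 0.044042 = 4.4042%.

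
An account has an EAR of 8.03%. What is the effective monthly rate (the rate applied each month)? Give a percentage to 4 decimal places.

The per-month rate i satisfies (1 + i)^12 = 1 + 0.0803.
i = 1.0803^(1/12) − 1 = 0.0064573 = 0.6457%.

0.6457%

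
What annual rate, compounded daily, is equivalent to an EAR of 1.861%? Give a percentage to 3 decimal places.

(1 + r/365)^365 − 1 = 0.01861, so 1 + r/365 = 1.01861^(1/365).
r/365 = 0.000051, so r = 0.018439 = 1.844%.

1.844%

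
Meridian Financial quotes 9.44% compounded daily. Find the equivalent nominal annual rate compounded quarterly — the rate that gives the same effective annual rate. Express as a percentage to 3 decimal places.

9.551%

EAR = (1 + 0.0944/365)^365 − 1 = 0.098986.
Solve (1 + r/4)^4 = 1.098986: r/4 = 1.098986^(1/4) − 1 = 0.023878, so r = 0.095510 = 9.551%.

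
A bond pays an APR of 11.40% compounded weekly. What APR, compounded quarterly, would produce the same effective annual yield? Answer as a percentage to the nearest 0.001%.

EAR = (1 + 0.1140/52)^52 − 1 = 0.120612.
Solve (1 + r/4)^4 = 1.120612: r/4 = 1.120612^(1/4) − 1 = 0.028878, so r = 0.115512 = 11.551%.

11.551%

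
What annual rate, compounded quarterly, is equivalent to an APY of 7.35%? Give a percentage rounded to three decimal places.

(1 + r/4)^4 − 1 = 0.0735, so 1 + r/4 = 1.0735^(1/4).
r/4 = 0.017889, so r = 0.071557 = 7.156%.

7.156%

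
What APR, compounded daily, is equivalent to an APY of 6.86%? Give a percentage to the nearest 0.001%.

6.636%

(1 + r/365)^365 − 1 = 0.0686, so 1 + r/365 = 1.0686^(1/365).
r/365 = 0.000182, so r = 0.066355 = 6.636%.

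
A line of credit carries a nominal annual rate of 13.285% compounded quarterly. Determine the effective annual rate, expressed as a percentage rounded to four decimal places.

EAR = (1 + 0.13285/4)^4 − 1.
= 1.139616 − 1 = 13.9616%.

13.9616%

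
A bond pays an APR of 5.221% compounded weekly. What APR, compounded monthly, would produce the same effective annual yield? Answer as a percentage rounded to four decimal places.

5.2297%

EAR = (1 + 0.05221/52)^52 − 1 = 0.053569.
Solve (1 + r/12)^12 = 1.053569: r/12 = 1.053569^(1/12) − 1 = 0.004358, so r = 0.052297 = 5.2297%.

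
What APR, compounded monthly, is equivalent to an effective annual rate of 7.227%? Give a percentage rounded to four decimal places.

(1 + r/12)^12 − 1 = 0.07227, so 1 + r/12 = 1.07227^(1/12).
r/12 = 0.005832, so r = 0.069981 = 6.9981%.

6.9981%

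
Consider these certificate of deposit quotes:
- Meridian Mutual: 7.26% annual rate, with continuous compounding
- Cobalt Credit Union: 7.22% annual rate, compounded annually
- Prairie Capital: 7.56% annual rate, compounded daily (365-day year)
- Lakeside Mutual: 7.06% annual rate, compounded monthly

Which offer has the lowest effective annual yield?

Meridian Mutual: e^0.0726 − 1 = 7.530%
Cobalt Credit Union: compounded annually, EAR = 7.220%
Prairie Capital: (1 + 0.0756/365)^365 − 1 = 7.852%
Lakeside Mutual: (1 + 0.0706/12)^12 − 1 = 7.293%
The lowest effective annual rate is Cobalt Credit Union at 7.220%.

Cobalt Credit Union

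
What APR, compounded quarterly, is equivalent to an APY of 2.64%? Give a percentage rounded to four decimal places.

(1 + r/4)^4 − 1 = 0.0264, so 1 + r/4 = 1.0264^(1/4).
r/4 = 0.006536, so r = 0.026143 = 2.6143%.

2.6143%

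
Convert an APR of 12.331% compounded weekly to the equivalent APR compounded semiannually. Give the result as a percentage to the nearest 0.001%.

12.704%

EAR = (1 + 0.12331/52)^52 − 1 = 0.131070.
Solve (1 + r/2)^2 = 1.131070: r/2 = 1.131070^(1/2) − 1 = 0.063518, so r = 0.127035 = 12.704%.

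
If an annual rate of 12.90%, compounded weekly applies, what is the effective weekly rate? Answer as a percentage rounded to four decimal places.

0.2481%

With a nominal annual rate compounded weekly, the periodic rate is the nominal rate divided by 52.
i = 0.1290 / 52 = 0.0024808 = 0.2481%.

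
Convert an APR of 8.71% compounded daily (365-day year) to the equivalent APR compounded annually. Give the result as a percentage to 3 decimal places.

EAR = (1 + 0.0871/365)^365 − 1 = 0.090994.
Compounded annually, the equivalent nominal rate is the EAR itself: 9.099%.

9.099%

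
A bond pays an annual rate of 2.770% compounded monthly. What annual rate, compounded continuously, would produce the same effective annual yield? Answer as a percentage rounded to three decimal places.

EAR = (1 + 0.02770/12)^12 − 1 = 0.028054.
Equivalent continuous rate: r = ln(1 + 0.028054) = 0.027668 = 2.767%.

2.767%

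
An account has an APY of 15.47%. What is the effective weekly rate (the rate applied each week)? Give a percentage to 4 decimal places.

0.2770%

The per-week rate i satisfies (1 + i)^52 = 1 + 0.1547.
i = 1.1547^(1/52) − 1 = 0.0027700 = 0.2770%.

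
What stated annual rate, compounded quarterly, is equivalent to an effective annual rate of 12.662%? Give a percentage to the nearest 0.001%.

12.102%

(1 + r/4)^4 − 1 = 0.12662, so 1 + r/4 = 1.12662^(1/4).
r/4 = 0.030254, so r = 0.121017 = 12.102%.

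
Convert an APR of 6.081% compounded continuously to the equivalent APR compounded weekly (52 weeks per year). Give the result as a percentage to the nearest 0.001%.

6.085%

EAR under continuous compounding: e^0.06081 − 1 = 0.062697.
Solve (1 + r/52)^52 = 1.062697: r/52 = 1.062697^(1/52) − 1 = 0.001170, so r = 0.060846 = 6.085%.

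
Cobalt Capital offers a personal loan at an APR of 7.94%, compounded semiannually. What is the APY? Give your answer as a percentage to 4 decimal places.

8.0976%

EAR = (1 + 0.0794/2)^2 − 1.
= (1 + 0.039700)^2 − 1 = 1.080976 − 1 = 8.0976%.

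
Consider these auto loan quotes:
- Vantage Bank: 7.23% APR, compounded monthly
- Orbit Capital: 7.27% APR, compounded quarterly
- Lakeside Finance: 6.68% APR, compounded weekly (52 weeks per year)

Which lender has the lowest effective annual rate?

Vantage Bank: (1 + 0.0723/12)^12 − 1 = 7.474%
Orbit Capital: (1 + 0.0727/4)^4 − 1 = 7.471%
Lakeside Finance: (1 + 0.0668/52)^52 − 1 = 6.904%
The lowest effective annual rate is Lakeside Finance at 6.904%.

Lakeside Finance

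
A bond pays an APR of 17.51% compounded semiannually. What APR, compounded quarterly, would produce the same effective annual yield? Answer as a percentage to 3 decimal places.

17.143%

EAR = (1 + 0.1751/2)^2 − 1 = 0.182765.
Solve (1 + r/4)^4 = 1.182765: r/4 = 1.182765^(1/4) − 1 = 0.042857, so r = 0.171427 = 17.143%.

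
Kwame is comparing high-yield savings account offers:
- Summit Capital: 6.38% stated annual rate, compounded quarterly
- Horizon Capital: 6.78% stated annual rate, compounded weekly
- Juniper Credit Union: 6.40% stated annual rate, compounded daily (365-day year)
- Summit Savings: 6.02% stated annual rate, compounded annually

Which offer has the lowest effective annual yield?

Summit Capital: (1 + 0.0638/4)^4 − 1 = 6.534%
Horizon Capital: (1 + 0.0678/52)^52 − 1 = 7.010%
Juniper Credit Union: (1 + 0.0640/365)^365 − 1 = 6.609%
Summit Savings: compounded annually, EAR = 6.020%
The lowest effective annual rate is Summit Savings at 6.020%.

Summit Savings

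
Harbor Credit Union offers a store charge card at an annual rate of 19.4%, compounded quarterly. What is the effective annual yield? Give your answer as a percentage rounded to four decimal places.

20.8575%

EAR = (1 + 0.194/4)^4 − 1.
= 1.208575 − 1 = 20.8575%.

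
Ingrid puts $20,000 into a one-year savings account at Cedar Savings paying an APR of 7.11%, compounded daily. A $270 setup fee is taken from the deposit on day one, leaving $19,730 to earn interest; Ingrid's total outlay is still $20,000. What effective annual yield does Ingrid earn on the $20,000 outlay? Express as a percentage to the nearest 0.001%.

Value after one year: 19,730 × (1 + 0.0711/365)^365 = 19,730 × 1.073681 = $21,183.73.
Effective yield on the $20,000 outlay: 21,183.73 / 20,000 − 1 = 0.059186 = 5.919%.

5.919%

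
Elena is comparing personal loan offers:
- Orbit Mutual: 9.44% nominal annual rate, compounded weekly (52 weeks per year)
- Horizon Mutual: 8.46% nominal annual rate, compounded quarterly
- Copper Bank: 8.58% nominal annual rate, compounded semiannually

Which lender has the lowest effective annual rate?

Horizon Mutual

Orbit Mutual: (1 + 0.0944/52)^52 − 1 = 9.891%
Horizon Mutual: (1 + 0.0846/4)^4 − 1 = 8.732%
Copper Bank: (1 + 0.0858/2)^2 − 1 = 8.764%
The lowest effective annual rate is Horizon Mutual at 8.732%.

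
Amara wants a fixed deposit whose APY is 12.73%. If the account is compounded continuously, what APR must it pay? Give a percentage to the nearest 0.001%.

Continuous: nominal r satisfies e^r − 1 = 0.1273.
r = ln(1 + 0.1273) = ln(1.1273) = 0.119825 = 11.983%.

11.983%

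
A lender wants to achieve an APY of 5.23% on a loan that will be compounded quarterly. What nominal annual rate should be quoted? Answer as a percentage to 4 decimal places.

(1 + r/4)^4 − 1 = 0.0523, so 1 + r/4 = 1.0523^(1/4).
r/4 = 0.012826, so r = 0.051304 = 5.1304%.

5.1304%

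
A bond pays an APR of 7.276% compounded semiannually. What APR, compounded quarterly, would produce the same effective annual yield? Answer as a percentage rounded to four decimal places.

7.2110%

EAR = (1 + 0.07276/2)^2 − 1 = 0.074084.
Solve (1 + r/4)^4 = 1.074084: r/4 = 1.074084^(1/4) − 1 = 0.018028, so r = 0.072110 = 7.2110%.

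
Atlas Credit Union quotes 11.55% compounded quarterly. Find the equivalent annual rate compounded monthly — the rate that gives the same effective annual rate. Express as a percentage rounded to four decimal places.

EAR = (1 + 0.1155/4)^4 − 1 = 0.120600.
Solve (1 + r/12)^12 = 1.120600: r/12 = 1.120600^(1/12) − 1 = 0.009534, so r = 0.114406 = 11.4406%.

11.4406%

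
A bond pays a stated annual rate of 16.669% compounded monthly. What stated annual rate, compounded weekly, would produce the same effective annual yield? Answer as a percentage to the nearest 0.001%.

16.581%

EAR = (1 + 0.16669/12)^12 − 1 = 0.180034.
Solve (1 + r/52)^52 = 1.180034: r/52 = 1.180034^(1/52) − 1 = 0.003189, so r = 0.165807 = 16.581%.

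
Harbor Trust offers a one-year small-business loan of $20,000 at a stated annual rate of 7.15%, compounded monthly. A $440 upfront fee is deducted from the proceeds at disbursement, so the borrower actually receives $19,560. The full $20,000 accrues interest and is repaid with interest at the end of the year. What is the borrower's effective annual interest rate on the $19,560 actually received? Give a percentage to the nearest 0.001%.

Amount owed after one year: 20,000 × (1 + 0.0715/12)^12 = 20,000 × 1.073890 = $21,477.81.
Effective rate on net proceeds: 21,477.81 / 19,560 − 1 = 0.098047 = 9.805%.

9.805%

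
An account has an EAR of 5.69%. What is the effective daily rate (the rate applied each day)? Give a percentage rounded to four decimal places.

0.0152%

The per-day rate i satisfies (1 + i)^365 = 1 + 0.0569.
i = 1.0569^(1/365) − 1 = 0.0001516 = 0.0152%.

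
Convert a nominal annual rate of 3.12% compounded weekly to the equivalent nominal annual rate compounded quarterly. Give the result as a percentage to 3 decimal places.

EAR = (1 + 0.0312/52)^52 − 1 = 0.031682.
Solve (1 + r/4)^4 = 1.031682: r/4 = 1.031682^(1/4) − 1 = 0.007828, so r = 0.031313 = 3.131%.

3.131%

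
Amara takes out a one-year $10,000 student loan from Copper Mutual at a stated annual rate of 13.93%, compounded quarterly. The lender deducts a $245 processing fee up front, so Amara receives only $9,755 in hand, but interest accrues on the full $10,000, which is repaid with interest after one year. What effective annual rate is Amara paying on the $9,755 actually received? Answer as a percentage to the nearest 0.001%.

Amount owed after one year: 10,000 × (1 + 0.1393/4)^4 = 10,000 × 1.146747 = $11,467.47.
Effective rate on net proceeds: 11,467.47 / 9,755 − 1 = 0.175548 = 17.555%.

17.555%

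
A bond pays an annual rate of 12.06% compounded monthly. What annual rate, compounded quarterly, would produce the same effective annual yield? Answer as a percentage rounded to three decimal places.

EAR = (1 + 0.1206/12)^12 − 1 = 0.127495.
Solve (1 + r/4)^4 = 1.127495: r/4 = 1.127495^(1/4) − 1 = 0.030454, so r = 0.121816 = 12.182%.

12.182%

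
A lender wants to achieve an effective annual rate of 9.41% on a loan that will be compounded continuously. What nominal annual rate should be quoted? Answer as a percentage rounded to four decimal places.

8.9932%

Continuous: nominal r satisfies e^r − 1 = 0.0941.
r = ln(1 + 0.0941) = ln(1.0941) = 0.089932 = 8.9932%.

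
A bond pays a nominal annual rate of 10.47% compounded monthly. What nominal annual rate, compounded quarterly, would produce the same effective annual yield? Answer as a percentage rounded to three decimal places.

EAR = (1 + 0.1047/12)^12 − 1 = 0.109873.
Solve (1 + r/4)^4 = 1.109873: r/4 = 1.109873^(1/4) − 1 = 0.026404, so r = 0.105616 = 10.562%.

10.562%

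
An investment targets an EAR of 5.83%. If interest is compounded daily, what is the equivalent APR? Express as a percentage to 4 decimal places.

(1 + r/365)^365 − 1 = 0.0583, so 1 + r/365 = 1.0583^(1/365).
r/365 = 0.000155, so r = 0.056668 = 5.6668%.

5.6668%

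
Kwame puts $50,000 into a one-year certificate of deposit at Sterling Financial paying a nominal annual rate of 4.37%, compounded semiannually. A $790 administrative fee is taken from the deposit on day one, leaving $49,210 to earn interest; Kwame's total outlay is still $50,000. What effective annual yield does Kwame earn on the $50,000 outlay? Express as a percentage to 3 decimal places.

2.768%

Value after one year: 49,210 × (1 + 0.0437/2)^2 = 49,210 × 1.044177 = $51,383.97.
Effective yield on the $50,000 outlay: 51,383.97 / 50,000 − 1 = 0.027679 = 2.768%.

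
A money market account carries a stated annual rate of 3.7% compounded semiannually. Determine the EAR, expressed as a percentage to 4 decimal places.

3.7342%

EAR = (1 + 0.037/2)^2 − 1.
= (1 + 0.018500)^2 − 1 = 1.037342 − 1 = 3.7342%.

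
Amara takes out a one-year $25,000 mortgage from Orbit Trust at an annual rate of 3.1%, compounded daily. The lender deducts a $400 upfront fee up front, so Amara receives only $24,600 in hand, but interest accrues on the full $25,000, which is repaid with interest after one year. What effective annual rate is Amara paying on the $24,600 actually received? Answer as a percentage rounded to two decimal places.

4.83%

Amount owed after one year: 25,000 × (1 + 0.031/365)^365 = 25,000 × 1.031484 = $25,787.10.
Effective rate on net proceeds: 25,787.10 / 24,600 − 1 = 0.048256 = 4.83%.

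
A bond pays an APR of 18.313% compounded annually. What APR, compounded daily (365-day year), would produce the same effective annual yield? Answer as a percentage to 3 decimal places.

Compounded annually, EAR = nominal = 0.183130.
Solve (1 + r/365)^365 = 1.183130: r/365 = 1.183130^(1/365) − 1 = 0.000461, so r = 0.168202 = 16.820%.

16.820%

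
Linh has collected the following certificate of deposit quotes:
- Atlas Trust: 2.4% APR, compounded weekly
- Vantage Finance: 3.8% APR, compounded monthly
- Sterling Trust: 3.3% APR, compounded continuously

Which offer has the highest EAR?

Atlas Trust: (1 + 0.024/52)^52 − 1 = 2.428%
Vantage Finance: (1 + 0.038/12)^12 − 1 = 3.867%
Sterling Trust: e^0.033 − 1 = 3.355%
The highest effective annual rate is Vantage Finance at 3.867%.

Vantage Finance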